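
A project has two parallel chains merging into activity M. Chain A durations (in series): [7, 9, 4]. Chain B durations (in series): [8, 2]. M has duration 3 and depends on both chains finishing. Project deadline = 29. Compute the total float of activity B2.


Forward pass: ES(B2) = sum of predecessors on chain B = 8
EF = ES + duration = 8 + 2 = 10
Backward pass: LF(M) = deadline = 29; LS(M) = 29 - 3 = 26
LF(B2) = LS(M) - sum(successors on chain B) = 26 - 0 = 26
LS = LF - duration = 26 - 2 = 24
Total float = LS - ES = 24 - 8 = 16

16


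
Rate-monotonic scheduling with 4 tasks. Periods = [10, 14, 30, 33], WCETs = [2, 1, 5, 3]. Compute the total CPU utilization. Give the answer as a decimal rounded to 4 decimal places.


Compute individual utilizations (exact fractions):
  Task 1: C/T = 2/10 = 1/5 (approx. 0.2)
  Task 2: C/T = 1/14 (approx. 0.0714)
  Task 3: C/T = 5/30 = 1/6 (approx. 0.1667)
  Task 4: C/T = 3/33 = 1/11 (approx. 0.0909)
Total utilization U = 1/5 + 1/14 + 1/6 + 1/11 = 611/1155
Rounded to 4 decimal places: U = 0.5290
RM (Liu & Layland) bound for 4 tasks = 0.756828; compare with U = 611/1155 (approx. 0.529004)
U <= bound, so schedulable by RM sufficient condition.

0.5290


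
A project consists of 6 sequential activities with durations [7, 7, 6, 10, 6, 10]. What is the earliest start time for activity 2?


Activity 2 starts after activities 1 through 1 complete.
Predecessor durations: [7]
ES = 7 = 7

7


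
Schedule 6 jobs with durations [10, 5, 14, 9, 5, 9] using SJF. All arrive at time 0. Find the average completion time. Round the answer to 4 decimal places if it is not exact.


SJF order (ascending): [5, 5, 9, 9, 10, 14]
Completion times:
  Job 1: burst=5, C=5
  Job 2: burst=5, C=10
  Job 3: burst=9, C=19
  Job 4: burst=9, C=28
  Job 5: burst=10, C=38
  Job 6: burst=14, C=52
Average completion = 152/6 = 25.3333

25.3333


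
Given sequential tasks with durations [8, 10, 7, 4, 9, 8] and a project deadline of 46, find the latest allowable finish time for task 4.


LF(activity 4) = deadline - sum of successor durations
Successors: activities 5 through 6 with durations [9, 8]
Sum of successor durations = 17
LF = 46 - 17 = 29

29


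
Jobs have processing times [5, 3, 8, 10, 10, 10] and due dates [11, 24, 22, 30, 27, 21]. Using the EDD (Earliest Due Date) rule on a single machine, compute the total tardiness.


Sort by due date (EDD order): [(5, 11), (10, 21), (8, 22), (3, 24), (10, 27), (10, 30)]
Compute completion times and tardiness:
  Job 1: p=5, d=11, C=5, tardiness=max(0,5-11)=0
  Job 2: p=10, d=21, C=15, tardiness=max(0,15-21)=0
  Job 3: p=8, d=22, C=23, tardiness=max(0,23-22)=1
  Job 4: p=3, d=24, C=26, tardiness=max(0,26-24)=2
  Job 5: p=10, d=27, C=36, tardiness=max(0,36-27)=9
  Job 6: p=10, d=30, C=46, tardiness=max(0,46-30)=16
Total tardiness = 28

28


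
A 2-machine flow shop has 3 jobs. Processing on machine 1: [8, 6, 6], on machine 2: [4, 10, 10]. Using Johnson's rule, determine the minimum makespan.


Apply Johnson's rule:
  Group 1 (a <= b): [(2, 6, 10), (3, 6, 10)]
  Group 2 (a > b): [(1, 8, 4)]
Optimal job order: [2, 3, 1]
Schedule:
  Job 2: M1 done at 6, M2 done at 16
  Job 3: M1 done at 12, M2 done at 26
  Job 1: M1 done at 20, M2 done at 30
Makespan = 30

30


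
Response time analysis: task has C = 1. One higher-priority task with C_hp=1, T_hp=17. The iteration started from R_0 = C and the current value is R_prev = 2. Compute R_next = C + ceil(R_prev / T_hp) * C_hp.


R_next = C + ceil(R_prev / T_hp) * C_hp
ceil(2 / 17) = ceil(0.1176) = 1
Interference = 1 * 1 = 1
R_next = 1 + 1 = 2
R_next = R_prev, so the iteration has converged (response time = 2).

2


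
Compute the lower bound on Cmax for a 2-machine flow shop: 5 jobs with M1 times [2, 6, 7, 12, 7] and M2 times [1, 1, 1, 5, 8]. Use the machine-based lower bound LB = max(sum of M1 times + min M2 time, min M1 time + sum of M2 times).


LB1 = sum(M1 times) + min(M2 times) = 34 + 1 = 35
LB2 = min(M1 times) + sum(M2 times) = 2 + 16 = 18
Lower bound = max(LB1, LB2) = max(35, 18) = 35

35


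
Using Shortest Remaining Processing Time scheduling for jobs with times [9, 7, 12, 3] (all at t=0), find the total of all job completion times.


Since all jobs arrive at t=0, SRPT equals SPT ordering.
SPT order: [3, 7, 9, 12]
Completion times:
  Job 1: p=3, C=3
  Job 2: p=7, C=10
  Job 3: p=9, C=19
  Job 4: p=12, C=31
Total completion time = 3 + 10 + 19 + 31 = 63

63


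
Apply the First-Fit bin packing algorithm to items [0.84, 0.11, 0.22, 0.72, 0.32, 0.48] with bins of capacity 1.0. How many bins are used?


Place items sequentially using First-Fit:
  Item 0.84 -> new Bin 1
  Item 0.11 -> Bin 1 (now 0.95)
  Item 0.22 -> new Bin 2
  Item 0.72 -> Bin 2 (now 0.94)
  Item 0.32 -> new Bin 3
  Item 0.48 -> Bin 3 (now 0.8)
Total bins used = 3

3


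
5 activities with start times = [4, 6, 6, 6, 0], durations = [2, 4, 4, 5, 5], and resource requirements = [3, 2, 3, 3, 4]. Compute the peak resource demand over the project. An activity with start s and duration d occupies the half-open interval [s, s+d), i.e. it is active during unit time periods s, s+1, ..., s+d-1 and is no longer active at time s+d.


Each activity i is active on [start_i, start_i + duration_i).
Compute total resource usage per time slot:
  t=0: active resources = [4], total = 4
  t=1: active resources = [4], total = 4
  t=2: active resources = [4], total = 4
  t=3: active resources = [4], total = 4
  t=4: active resources = [3, 4], total = 7
  t=5: active resources = [3], total = 3
  t=6: active resources = [2, 3, 3], total = 8
  t=7: active resources = [2, 3, 3], total = 8
  t=8: active resources = [2, 3, 3], total = 8
  t=9: active resources = [2, 3, 3], total = 8
  t=10: active resources = [3], total = 3
Peak resource demand = 8

8


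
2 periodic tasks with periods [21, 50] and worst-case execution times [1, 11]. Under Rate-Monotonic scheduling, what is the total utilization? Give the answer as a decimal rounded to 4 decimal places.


Compute individual utilizations (exact fractions):
  Task 1: C/T = 1/21 (approx. 0.0476)
  Task 2: C/T = 11/50 (approx. 0.22)
Total utilization U = 1/21 + 11/50 = 281/1050
Rounded to 4 decimal places: U = 0.2676
RM (Liu & Layland) bound for 2 tasks = 0.828427; compare with U = 281/1050 (approx. 0.267619)
U <= bound, so schedulable by RM sufficient condition.

0.2676


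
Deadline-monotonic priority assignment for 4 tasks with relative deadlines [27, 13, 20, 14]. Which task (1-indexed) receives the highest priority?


Sort tasks by relative deadline (ascending):
  Task 2: deadline = 13
  Task 4: deadline = 14
  Task 3: deadline = 20
  Task 1: deadline = 27
Priority order (highest first): [2, 4, 3, 1]
Highest priority task = 2

2


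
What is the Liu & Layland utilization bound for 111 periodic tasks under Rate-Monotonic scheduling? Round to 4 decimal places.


Compute 2^(1/111) = 1.0062641072
Subtract 1: 1.0062641072 - 1 = 0.0062641072
Multiply by n: 111 * 0.0062641072 = 0.6953158992
Round to 4 dp: 0.6953

0.6953


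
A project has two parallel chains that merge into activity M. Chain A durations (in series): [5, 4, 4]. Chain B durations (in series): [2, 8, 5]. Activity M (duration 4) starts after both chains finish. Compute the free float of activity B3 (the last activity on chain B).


ES(B3) = sum of predecessors on chain B = 10
EF(B3) = ES + duration = 10 + 5 = 15
Successor of B3 is M. ES(M) = max(sum(A), sum(B)) = max(13, 15) = 15
Free float = ES(successor) - EF(current) = 15 - 15 = 0

0


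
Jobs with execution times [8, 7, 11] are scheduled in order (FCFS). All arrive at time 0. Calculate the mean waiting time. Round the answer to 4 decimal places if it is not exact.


FCFS order (as given): [8, 7, 11]
Waiting times:
  Job 1: wait = 0
  Job 2: wait = 8
  Job 3: wait = 15
Sum of waiting times = 23
Average waiting time = 23/3 = 7.6667

7.6667


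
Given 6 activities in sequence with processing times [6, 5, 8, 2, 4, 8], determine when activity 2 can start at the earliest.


Activity 2 starts after activities 1 through 1 complete.
Predecessor durations: [6]
ES = 6 = 6

6


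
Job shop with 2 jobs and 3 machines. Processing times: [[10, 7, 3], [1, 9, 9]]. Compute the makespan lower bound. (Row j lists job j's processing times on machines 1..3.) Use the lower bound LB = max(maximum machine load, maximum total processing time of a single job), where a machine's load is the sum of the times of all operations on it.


Machine loads:
  Machine 1: 10 + 1 = 11
  Machine 2: 7 + 9 = 16
  Machine 3: 3 + 9 = 12
Max machine load = 16
Job totals:
  Job 1: 20
  Job 2: 19
Max job total = 20
Lower bound = max(16, 20) = 20

20


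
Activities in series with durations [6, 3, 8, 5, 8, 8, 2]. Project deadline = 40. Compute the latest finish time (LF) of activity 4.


LF(activity 4) = deadline - sum of successor durations
Successors: activities 5 through 7 with durations [8, 8, 2]
Sum of successor durations = 18
LF = 40 - 18 = 22

22


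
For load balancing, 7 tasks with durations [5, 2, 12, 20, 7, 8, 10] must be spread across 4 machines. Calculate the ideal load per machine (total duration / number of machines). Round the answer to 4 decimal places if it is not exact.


Total processing time = 5 + 2 + 12 + 20 + 7 + 8 + 10 = 64
Number of machines = 4
Ideal balanced load = 64 / 4 = 16.0

16.0


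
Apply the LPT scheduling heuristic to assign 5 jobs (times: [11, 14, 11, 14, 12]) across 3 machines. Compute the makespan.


Sort jobs in decreasing order (LPT): [14, 14, 12, 11, 11]
Assign each job to the least loaded machine:
  Machine 1: jobs [14, 11], load = 25
  Machine 2: jobs [14], load = 14
  Machine 3: jobs [12, 11], load = 23
Makespan = max load = 25

25


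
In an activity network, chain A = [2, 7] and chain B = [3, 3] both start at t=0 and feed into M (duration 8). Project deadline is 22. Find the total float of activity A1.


Forward pass: ES(A1) = sum of predecessors on chain A = 0
EF = ES + duration = 0 + 2 = 2
Backward pass: LF(M) = deadline = 22; LS(M) = 22 - 8 = 14
LF(A1) = LS(M) - sum(successors on chain A) = 14 - 7 = 7
LS = LF - duration = 7 - 2 = 5
Total float = LS - ES = 5 - 0 = 5

5


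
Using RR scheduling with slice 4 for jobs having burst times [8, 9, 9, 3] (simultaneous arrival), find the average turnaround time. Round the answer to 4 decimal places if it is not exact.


Time quantum = 4
Execution trace:
  J1 runs 4 units, time = 4
  J2 runs 4 units, time = 8
  J3 runs 4 units, time = 12
  J4 runs 3 units, time = 15
  J1 runs 4 units, time = 19
  J2 runs 4 units, time = 23
  J3 runs 4 units, time = 27
  J2 runs 1 units, time = 28
  J3 runs 1 units, time = 29
Finish times: [19, 28, 29, 15]
Average turnaround = 91/4 = 22.75

22.75


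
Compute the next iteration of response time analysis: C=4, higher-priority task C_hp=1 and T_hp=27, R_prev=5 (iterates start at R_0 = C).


R_next = C + ceil(R_prev / T_hp) * C_hp
ceil(5 / 27) = ceil(0.1852) = 1
Interference = 1 * 1 = 1
R_next = 4 + 1 = 5
R_next = R_prev, so the iteration has converged (response time = 5).

5


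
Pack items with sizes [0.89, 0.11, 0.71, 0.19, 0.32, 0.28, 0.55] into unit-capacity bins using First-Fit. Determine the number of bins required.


Place items sequentially using First-Fit:
  Item 0.89 -> new Bin 1
  Item 0.11 -> Bin 1 (now 1.0)
  Item 0.71 -> new Bin 2
  Item 0.19 -> Bin 2 (now 0.9)
  Item 0.32 -> new Bin 3
  Item 0.28 -> Bin 3 (now 0.6)
  Item 0.55 -> new Bin 4
Total bins used = 4

4


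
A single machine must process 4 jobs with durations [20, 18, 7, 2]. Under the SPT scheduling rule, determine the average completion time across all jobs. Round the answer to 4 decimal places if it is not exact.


Sort jobs by processing time (SPT order): [2, 7, 18, 20]
Compute completion times sequentially:
  Job 1: processing = 2, completes at 2
  Job 2: processing = 7, completes at 9
  Job 3: processing = 18, completes at 27
  Job 4: processing = 20, completes at 47
Sum of completion times = 85
Average completion time = 85/4 = 21.25

21.25


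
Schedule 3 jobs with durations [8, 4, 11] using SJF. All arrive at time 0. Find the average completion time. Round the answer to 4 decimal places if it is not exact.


SJF order (ascending): [4, 8, 11]
Completion times:
  Job 1: burst=4, C=4
  Job 2: burst=8, C=12
  Job 3: burst=11, C=23
Average completion = 39/3 = 13.0

13.0


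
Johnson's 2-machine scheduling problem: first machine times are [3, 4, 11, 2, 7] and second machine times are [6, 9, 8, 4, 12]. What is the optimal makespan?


Apply Johnson's rule:
  Group 1 (a <= b): [(4, 2, 4), (1, 3, 6), (2, 4, 9), (5, 7, 12)]
  Group 2 (a > b): [(3, 11, 8)]
Optimal job order: [4, 1, 2, 5, 3]
Schedule:
  Job 4: M1 done at 2, M2 done at 6
  Job 1: M1 done at 5, M2 done at 12
  Job 2: M1 done at 9, M2 done at 21
  Job 5: M1 done at 16, M2 done at 33
  Job 3: M1 done at 27, M2 done at 41
Makespan = 41

41


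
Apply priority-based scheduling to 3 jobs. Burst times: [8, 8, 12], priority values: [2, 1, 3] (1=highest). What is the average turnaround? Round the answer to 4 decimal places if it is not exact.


Sort by priority (ascending = highest first):
Order: [(1, 8), (2, 8), (3, 12)]
Completion times:
  Priority 1, burst=8, C=8
  Priority 2, burst=8, C=16
  Priority 3, burst=12, C=28
Average turnaround = 52/3 = 17.3333

17.3333


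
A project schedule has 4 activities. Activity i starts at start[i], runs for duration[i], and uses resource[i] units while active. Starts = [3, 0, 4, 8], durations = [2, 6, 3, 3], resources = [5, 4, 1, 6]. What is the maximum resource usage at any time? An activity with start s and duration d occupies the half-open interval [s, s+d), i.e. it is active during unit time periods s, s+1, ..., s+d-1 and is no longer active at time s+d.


Each activity i is active on [start_i, start_i + duration_i).
Compute total resource usage per time slot:
  t=0: active resources = [4], total = 4
  t=1: active resources = [4], total = 4
  t=2: active resources = [4], total = 4
  t=3: active resources = [5, 4], total = 9
  t=4: active resources = [5, 4, 1], total = 10
  t=5: active resources = [4, 1], total = 5
  t=6: active resources = [1], total = 1
  t=7: active resources = [], total = 0
  t=8: active resources = [6], total = 6
  t=9: active resources = [6], total = 6
  t=10: active resources = [6], total = 6
Peak resource demand = 10

10


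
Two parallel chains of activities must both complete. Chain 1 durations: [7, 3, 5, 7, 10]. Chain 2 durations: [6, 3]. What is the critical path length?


Path A total = 7 + 3 + 5 + 7 + 10 = 32
Path B total = 6 + 3 = 9
Critical path = longest path = max(32, 9) = 32

32


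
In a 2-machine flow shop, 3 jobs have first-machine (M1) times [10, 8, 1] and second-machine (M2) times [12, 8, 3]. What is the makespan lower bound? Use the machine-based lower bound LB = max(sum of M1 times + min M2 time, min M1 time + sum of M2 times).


LB1 = sum(M1 times) + min(M2 times) = 19 + 3 = 22
LB2 = min(M1 times) + sum(M2 times) = 1 + 23 = 24
Lower bound = max(LB1, LB2) = max(22, 24) = 24

24


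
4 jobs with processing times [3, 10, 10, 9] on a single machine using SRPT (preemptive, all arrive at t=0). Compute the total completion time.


Since all jobs arrive at t=0, SRPT equals SPT ordering.
SPT order: [3, 9, 10, 10]
Completion times:
  Job 1: p=3, C=3
  Job 2: p=9, C=12
  Job 3: p=10, C=22
  Job 4: p=10, C=32
Total completion time = 3 + 12 + 22 + 32 = 69

69


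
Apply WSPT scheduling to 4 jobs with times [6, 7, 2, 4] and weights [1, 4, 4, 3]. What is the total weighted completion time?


Compute p/w ratios and sort ascending (WSPT): [(2, 4), (4, 3), (7, 4), (6, 1)]
Compute weighted completion times:
  Job (p=2,w=4): C=2, w*C=4*2=8
  Job (p=4,w=3): C=6, w*C=3*6=18
  Job (p=7,w=4): C=13, w*C=4*13=52
  Job (p=6,w=1): C=19, w*C=1*19=19
Total weighted completion time = 97

97


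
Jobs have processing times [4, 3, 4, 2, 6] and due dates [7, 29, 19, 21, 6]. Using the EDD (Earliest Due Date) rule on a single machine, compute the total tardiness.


Sort by due date (EDD order): [(6, 6), (4, 7), (4, 19), (2, 21), (3, 29)]
Compute completion times and tardiness:
  Job 1: p=6, d=6, C=6, tardiness=max(0,6-6)=0
  Job 2: p=4, d=7, C=10, tardiness=max(0,10-7)=3
  Job 3: p=4, d=19, C=14, tardiness=max(0,14-19)=0
  Job 4: p=2, d=21, C=16, tardiness=max(0,16-21)=0
  Job 5: p=3, d=29, C=19, tardiness=max(0,19-29)=0
Total tardiness = 3

3


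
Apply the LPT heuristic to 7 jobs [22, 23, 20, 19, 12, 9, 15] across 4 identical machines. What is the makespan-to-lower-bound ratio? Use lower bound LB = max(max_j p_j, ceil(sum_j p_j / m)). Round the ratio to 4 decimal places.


LPT order: [23, 22, 20, 19, 15, 12, 9]
Machine loads after assignment: [23, 31, 32, 34]
LPT makespan = 34
Lower bound = max(max_job, ceil(total/4)) = max(23, 30) = 30
Ratio = 34 / 30 = 1.1333

1.1333


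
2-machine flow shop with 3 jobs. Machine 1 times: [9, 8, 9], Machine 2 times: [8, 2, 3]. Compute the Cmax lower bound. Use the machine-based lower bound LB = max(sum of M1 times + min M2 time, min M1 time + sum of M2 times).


LB1 = sum(M1 times) + min(M2 times) = 26 + 2 = 28
LB2 = min(M1 times) + sum(M2 times) = 8 + 13 = 21
Lower bound = max(LB1, LB2) = max(28, 21) = 28

28


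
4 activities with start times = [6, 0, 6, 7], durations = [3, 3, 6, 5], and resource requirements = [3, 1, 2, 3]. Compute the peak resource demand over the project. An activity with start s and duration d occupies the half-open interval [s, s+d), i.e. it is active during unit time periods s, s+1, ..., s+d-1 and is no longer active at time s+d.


Each activity i is active on [start_i, start_i + duration_i).
Compute total resource usage per time slot:
  t=0: active resources = [1], total = 1
  t=1: active resources = [1], total = 1
  t=2: active resources = [1], total = 1
  t=3: active resources = [], total = 0
  t=4: active resources = [], total = 0
  t=5: active resources = [], total = 0
  t=6: active resources = [3, 2], total = 5
  t=7: active resources = [3, 2, 3], total = 8
  t=8: active resources = [3, 2, 3], total = 8
  t=9: active resources = [2, 3], total = 5
  t=10: active resources = [2, 3], total = 5
  t=11: active resources = [2, 3], total = 5
Peak resource demand = 8

8


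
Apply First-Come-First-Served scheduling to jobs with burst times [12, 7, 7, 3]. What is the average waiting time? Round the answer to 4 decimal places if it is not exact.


FCFS order (as given): [12, 7, 7, 3]
Waiting times:
  Job 1: wait = 0
  Job 2: wait = 12
  Job 3: wait = 19
  Job 4: wait = 26
Sum of waiting times = 57
Average waiting time = 57/4 = 14.25

14.25


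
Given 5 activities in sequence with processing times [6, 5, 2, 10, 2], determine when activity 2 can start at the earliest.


Activity 2 starts after activities 1 through 1 complete.
Predecessor durations: [6]
ES = 6 = 6

6


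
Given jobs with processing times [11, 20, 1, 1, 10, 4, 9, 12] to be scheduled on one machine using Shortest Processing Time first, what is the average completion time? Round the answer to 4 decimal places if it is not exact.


Sort jobs by processing time (SPT order): [1, 1, 4, 9, 10, 11, 12, 20]
Compute completion times sequentially:
  Job 1: processing = 1, completes at 1
  Job 2: processing = 1, completes at 2
  Job 3: processing = 4, completes at 6
  Job 4: processing = 9, completes at 15
  Job 5: processing = 10, completes at 25
  Job 6: processing = 11, completes at 36
  Job 7: processing = 12, completes at 48
  Job 8: processing = 20, completes at 68
Sum of completion times = 201
Average completion time = 201/8 = 25.125

25.125


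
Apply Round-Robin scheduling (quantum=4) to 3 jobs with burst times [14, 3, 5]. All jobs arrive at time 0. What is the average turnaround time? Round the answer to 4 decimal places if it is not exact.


Time quantum = 4
Execution trace:
  J1 runs 4 units, time = 4
  J2 runs 3 units, time = 7
  J3 runs 4 units, time = 11
  J1 runs 4 units, time = 15
  J3 runs 1 units, time = 16
  J1 runs 4 units, time = 20
  J1 runs 2 units, time = 22
Finish times: [22, 7, 16]
Average turnaround = 45/3 = 15.0

15.0


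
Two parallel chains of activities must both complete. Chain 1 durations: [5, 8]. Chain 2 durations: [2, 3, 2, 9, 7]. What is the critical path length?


Path A total = 5 + 8 = 13
Path B total = 2 + 3 + 2 + 9 + 7 = 23
Critical path = longest path = max(13, 23) = 23

23


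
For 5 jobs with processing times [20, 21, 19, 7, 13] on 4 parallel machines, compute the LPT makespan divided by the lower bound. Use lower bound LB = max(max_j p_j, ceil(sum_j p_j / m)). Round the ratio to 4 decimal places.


LPT order: [21, 20, 19, 13, 7]
Machine loads after assignment: [21, 20, 19, 20]
LPT makespan = 21
Lower bound = max(max_job, ceil(total/4)) = max(21, 20) = 21
Ratio = 21 / 21 = 1.0

1.0


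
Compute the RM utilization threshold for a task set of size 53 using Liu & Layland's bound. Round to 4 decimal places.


Compute 2^(1/53) = 1.0131641430
Subtract 1: 1.0131641430 - 1 = 0.0131641430
Multiply by n: 53 * 0.0131641430 = 0.6976995790
Round to 4 dp: 0.6977

0.6977


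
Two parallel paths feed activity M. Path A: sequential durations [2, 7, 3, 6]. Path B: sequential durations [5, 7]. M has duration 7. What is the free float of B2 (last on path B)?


ES(B2) = sum of predecessors on chain B = 5
EF(B2) = ES + duration = 5 + 7 = 12
Successor of B2 is M. ES(M) = max(sum(A), sum(B)) = max(18, 12) = 18
Free float = ES(successor) - EF(current) = 18 - 12 = 6

6


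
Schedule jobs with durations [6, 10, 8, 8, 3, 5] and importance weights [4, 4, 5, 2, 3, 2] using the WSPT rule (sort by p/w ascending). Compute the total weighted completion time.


Compute p/w ratios and sort ascending (WSPT): [(3, 3), (6, 4), (8, 5), (10, 4), (5, 2), (8, 2)]
Compute weighted completion times:
  Job (p=3,w=3): C=3, w*C=3*3=9
  Job (p=6,w=4): C=9, w*C=4*9=36
  Job (p=8,w=5): C=17, w*C=5*17=85
  Job (p=10,w=4): C=27, w*C=4*27=108
  Job (p=5,w=2): C=32, w*C=2*32=64
  Job (p=8,w=2): C=40, w*C=2*40=80
Total weighted completion time = 382

382


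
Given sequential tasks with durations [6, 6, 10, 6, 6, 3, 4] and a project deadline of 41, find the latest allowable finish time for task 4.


LF(activity 4) = deadline - sum of successor durations
Successors: activities 5 through 7 with durations [6, 3, 4]
Sum of successor durations = 13
LF = 41 - 13 = 28

28


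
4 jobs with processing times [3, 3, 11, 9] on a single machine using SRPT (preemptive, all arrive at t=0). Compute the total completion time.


Since all jobs arrive at t=0, SRPT equals SPT ordering.
SPT order: [3, 3, 9, 11]
Completion times:
  Job 1: p=3, C=3
  Job 2: p=3, C=6
  Job 3: p=9, C=15
  Job 4: p=11, C=26
Total completion time = 3 + 6 + 15 + 26 = 50

50


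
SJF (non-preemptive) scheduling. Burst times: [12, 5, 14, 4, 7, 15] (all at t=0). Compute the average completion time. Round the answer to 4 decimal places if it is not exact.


SJF order (ascending): [4, 5, 7, 12, 14, 15]
Completion times:
  Job 1: burst=4, C=4
  Job 2: burst=5, C=9
  Job 3: burst=7, C=16
  Job 4: burst=12, C=28
  Job 5: burst=14, C=42
  Job 6: burst=15, C=57
Average completion = 156/6 = 26.0

26.0


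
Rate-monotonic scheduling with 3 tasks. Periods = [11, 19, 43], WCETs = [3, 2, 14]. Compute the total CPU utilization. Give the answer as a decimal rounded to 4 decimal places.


Compute individual utilizations (exact fractions):
  Task 1: C/T = 3/11 (approx. 0.2727)
  Task 2: C/T = 2/19 (approx. 0.1053)
  Task 3: C/T = 14/43 (approx. 0.3256)
Total utilization U = 3/11 + 2/19 + 14/43 = 6323/8987
Rounded to 4 decimal places: U = 0.7036
RM (Liu & Layland) bound for 3 tasks = 0.779763; compare with U = 6323/8987 (approx. 0.703572)
U <= bound, so schedulable by RM sufficient condition.

0.7036


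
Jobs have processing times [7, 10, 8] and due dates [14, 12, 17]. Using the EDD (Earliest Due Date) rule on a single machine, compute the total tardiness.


Sort by due date (EDD order): [(10, 12), (7, 14), (8, 17)]
Compute completion times and tardiness:
  Job 1: p=10, d=12, C=10, tardiness=max(0,10-12)=0
  Job 2: p=7, d=14, C=17, tardiness=max(0,17-14)=3
  Job 3: p=8, d=17, C=25, tardiness=max(0,25-17)=8
Total tardiness = 11

11


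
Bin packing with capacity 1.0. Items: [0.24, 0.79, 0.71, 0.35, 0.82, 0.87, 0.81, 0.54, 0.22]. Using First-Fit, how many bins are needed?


Place items sequentially using First-Fit:
  Item 0.24 -> new Bin 1
  Item 0.79 -> new Bin 2
  Item 0.71 -> Bin 1 (now 0.95)
  Item 0.35 -> new Bin 3
  Item 0.82 -> new Bin 4
  Item 0.87 -> new Bin 5
  Item 0.81 -> new Bin 6
  Item 0.54 -> Bin 3 (now 0.89)
  Item 0.22 -> new Bin 7
Total bins used = 7

7


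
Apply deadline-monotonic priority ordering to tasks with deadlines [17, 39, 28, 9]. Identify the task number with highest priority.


Sort tasks by relative deadline (ascending):
  Task 4: deadline = 9
  Task 1: deadline = 17
  Task 3: deadline = 28
  Task 2: deadline = 39
Priority order (highest first): [4, 1, 3, 2]
Highest priority task = 4

4


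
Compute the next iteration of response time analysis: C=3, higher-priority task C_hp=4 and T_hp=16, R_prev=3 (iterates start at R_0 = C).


R_next = C + ceil(R_prev / T_hp) * C_hp
ceil(3 / 16) = ceil(0.1875) = 1
Interference = 1 * 4 = 4
R_next = 3 + 4 = 7

7


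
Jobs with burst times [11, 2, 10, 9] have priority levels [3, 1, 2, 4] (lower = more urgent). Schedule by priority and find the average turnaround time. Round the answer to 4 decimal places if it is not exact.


Sort by priority (ascending = highest first):
Order: [(1, 2), (2, 10), (3, 11), (4, 9)]
Completion times:
  Priority 1, burst=2, C=2
  Priority 2, burst=10, C=12
  Priority 3, burst=11, C=23
  Priority 4, burst=9, C=32
Average turnaround = 69/4 = 17.25

17.25


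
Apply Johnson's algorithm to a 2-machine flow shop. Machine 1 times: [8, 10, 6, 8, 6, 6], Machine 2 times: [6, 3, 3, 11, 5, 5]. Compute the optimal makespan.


Apply Johnson's rule:
  Group 1 (a <= b): [(4, 8, 11)]
  Group 2 (a > b): [(1, 8, 6), (5, 6, 5), (6, 6, 5), (2, 10, 3), (3, 6, 3)]
Optimal job order: [4, 1, 5, 6, 2, 3]
Schedule:
  Job 4: M1 done at 8, M2 done at 19
  Job 1: M1 done at 16, M2 done at 25
  Job 5: M1 done at 22, M2 done at 30
  Job 6: M1 done at 28, M2 done at 35
  Job 2: M1 done at 38, M2 done at 41
  Job 3: M1 done at 44, M2 done at 47
Makespan = 47

47


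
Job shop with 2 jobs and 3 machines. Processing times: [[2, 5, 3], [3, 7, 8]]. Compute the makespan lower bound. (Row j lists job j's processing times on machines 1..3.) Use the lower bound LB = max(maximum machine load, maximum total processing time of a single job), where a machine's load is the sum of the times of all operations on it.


Machine loads:
  Machine 1: 2 + 3 = 5
  Machine 2: 5 + 7 = 12
  Machine 3: 3 + 8 = 11
Max machine load = 12
Job totals:
  Job 1: 10
  Job 2: 18
Max job total = 18
Lower bound = max(12, 18) = 18

18


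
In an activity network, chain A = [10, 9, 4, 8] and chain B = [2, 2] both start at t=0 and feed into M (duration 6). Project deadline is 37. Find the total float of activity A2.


Forward pass: ES(A2) = sum of predecessors on chain A = 10
EF = ES + duration = 10 + 9 = 19
Backward pass: LF(M) = deadline = 37; LS(M) = 37 - 6 = 31
LF(A2) = LS(M) - sum(successors on chain A) = 31 - 12 = 19
LS = LF - duration = 19 - 9 = 10
Total float = LS - ES = 10 - 10 = 0

0


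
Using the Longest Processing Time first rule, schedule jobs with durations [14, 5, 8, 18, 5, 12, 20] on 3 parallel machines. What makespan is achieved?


Sort jobs in decreasing order (LPT): [20, 18, 14, 12, 8, 5, 5]
Assign each job to the least loaded machine:
  Machine 1: jobs [20, 5, 5], load = 30
  Machine 2: jobs [18, 8], load = 26
  Machine 3: jobs [14, 12], load = 26
Makespan = max load = 30

30


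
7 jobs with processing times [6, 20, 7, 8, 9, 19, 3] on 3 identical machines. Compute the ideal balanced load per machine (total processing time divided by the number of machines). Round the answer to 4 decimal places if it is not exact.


Total processing time = 6 + 20 + 7 + 8 + 9 + 19 + 3 = 72
Number of machines = 3
Ideal balanced load = 72 / 3 = 24.0

24.0


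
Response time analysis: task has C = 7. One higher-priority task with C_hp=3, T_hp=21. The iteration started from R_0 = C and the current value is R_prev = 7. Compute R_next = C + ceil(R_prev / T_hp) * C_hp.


R_next = C + ceil(R_prev / T_hp) * C_hp
ceil(7 / 21) = ceil(0.3333) = 1
Interference = 1 * 3 = 3
R_next = 7 + 3 = 10

10


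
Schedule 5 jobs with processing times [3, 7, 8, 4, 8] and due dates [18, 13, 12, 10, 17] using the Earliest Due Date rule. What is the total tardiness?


Sort by due date (EDD order): [(4, 10), (8, 12), (7, 13), (8, 17), (3, 18)]
Compute completion times and tardiness:
  Job 1: p=4, d=10, C=4, tardiness=max(0,4-10)=0
  Job 2: p=8, d=12, C=12, tardiness=max(0,12-12)=0
  Job 3: p=7, d=13, C=19, tardiness=max(0,19-13)=6
  Job 4: p=8, d=17, C=27, tardiness=max(0,27-17)=10
  Job 5: p=3, d=18, C=30, tardiness=max(0,30-18)=12
Total tardiness = 28

28


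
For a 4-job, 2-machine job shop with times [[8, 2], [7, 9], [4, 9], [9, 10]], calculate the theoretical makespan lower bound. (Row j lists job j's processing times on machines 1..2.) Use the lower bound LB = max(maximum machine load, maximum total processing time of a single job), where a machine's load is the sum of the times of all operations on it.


Machine loads:
  Machine 1: 8 + 7 + 4 + 9 = 28
  Machine 2: 2 + 9 + 9 + 10 = 30
Max machine load = 30
Job totals:
  Job 1: 10
  Job 2: 16
  Job 3: 13
  Job 4: 19
Max job total = 19
Lower bound = max(30, 19) = 30

30


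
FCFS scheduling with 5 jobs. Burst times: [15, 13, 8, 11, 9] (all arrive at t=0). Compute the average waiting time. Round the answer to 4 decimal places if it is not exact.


FCFS order (as given): [15, 13, 8, 11, 9]
Waiting times:
  Job 1: wait = 0
  Job 2: wait = 15
  Job 3: wait = 28
  Job 4: wait = 36
  Job 5: wait = 47
Sum of waiting times = 126
Average waiting time = 126/5 = 25.2

25.2


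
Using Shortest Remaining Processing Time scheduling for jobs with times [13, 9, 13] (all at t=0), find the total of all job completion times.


Since all jobs arrive at t=0, SRPT equals SPT ordering.
SPT order: [9, 13, 13]
Completion times:
  Job 1: p=9, C=9
  Job 2: p=13, C=22
  Job 3: p=13, C=35
Total completion time = 9 + 22 + 35 = 66

66


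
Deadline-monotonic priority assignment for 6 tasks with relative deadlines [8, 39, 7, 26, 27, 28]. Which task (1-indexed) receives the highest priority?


Sort tasks by relative deadline (ascending):
  Task 3: deadline = 7
  Task 1: deadline = 8
  Task 4: deadline = 26
  Task 5: deadline = 27
  Task 6: deadline = 28
  Task 2: deadline = 39
Priority order (highest first): [3, 1, 4, 5, 6, 2]
Highest priority task = 3

3


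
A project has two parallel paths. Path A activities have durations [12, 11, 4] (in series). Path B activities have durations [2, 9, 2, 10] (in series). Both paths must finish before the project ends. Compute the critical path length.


Path A total = 12 + 11 + 4 = 27
Path B total = 2 + 9 + 2 + 10 = 23
Critical path = longest path = max(27, 23) = 27

27


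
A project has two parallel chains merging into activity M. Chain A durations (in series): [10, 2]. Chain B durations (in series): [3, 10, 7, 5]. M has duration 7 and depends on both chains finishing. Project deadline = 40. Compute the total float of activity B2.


Forward pass: ES(B2) = sum of predecessors on chain B = 3
EF = ES + duration = 3 + 10 = 13
Backward pass: LF(M) = deadline = 40; LS(M) = 40 - 7 = 33
LF(B2) = LS(M) - sum(successors on chain B) = 33 - 12 = 21
LS = LF - duration = 21 - 10 = 11
Total float = LS - ES = 11 - 3 = 8

8


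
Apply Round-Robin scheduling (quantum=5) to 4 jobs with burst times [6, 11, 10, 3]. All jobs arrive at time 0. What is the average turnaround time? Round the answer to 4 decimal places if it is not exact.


Time quantum = 5
Execution trace:
  J1 runs 5 units, time = 5
  J2 runs 5 units, time = 10
  J3 runs 5 units, time = 15
  J4 runs 3 units, time = 18
  J1 runs 1 units, time = 19
  J2 runs 5 units, time = 24
  J3 runs 5 units, time = 29
  J2 runs 1 units, time = 30
Finish times: [19, 30, 29, 18]
Average turnaround = 96/4 = 24.0

24.0


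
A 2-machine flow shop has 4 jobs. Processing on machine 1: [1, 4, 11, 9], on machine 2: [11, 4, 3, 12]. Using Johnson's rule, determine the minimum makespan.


Apply Johnson's rule:
  Group 1 (a <= b): [(1, 1, 11), (2, 4, 4), (4, 9, 12)]
  Group 2 (a > b): [(3, 11, 3)]
Optimal job order: [1, 2, 4, 3]
Schedule:
  Job 1: M1 done at 1, M2 done at 12
  Job 2: M1 done at 5, M2 done at 16
  Job 4: M1 done at 14, M2 done at 28
  Job 3: M1 done at 25, M2 done at 31
Makespan = 31

31


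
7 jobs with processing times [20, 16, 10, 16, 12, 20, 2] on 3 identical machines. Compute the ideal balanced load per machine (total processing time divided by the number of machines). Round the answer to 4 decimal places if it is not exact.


Total processing time = 20 + 16 + 10 + 16 + 12 + 20 + 2 = 96
Number of machines = 3
Ideal balanced load = 96 / 3 = 32.0

32.0


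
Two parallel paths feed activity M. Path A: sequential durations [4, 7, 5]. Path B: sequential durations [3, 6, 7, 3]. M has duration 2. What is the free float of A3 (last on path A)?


ES(A3) = sum of predecessors on chain A = 11
EF(A3) = ES + duration = 11 + 5 = 16
Successor of A3 is M. ES(M) = max(sum(A), sum(B)) = max(16, 19) = 19
Free float = ES(successor) - EF(current) = 19 - 16 = 3

3


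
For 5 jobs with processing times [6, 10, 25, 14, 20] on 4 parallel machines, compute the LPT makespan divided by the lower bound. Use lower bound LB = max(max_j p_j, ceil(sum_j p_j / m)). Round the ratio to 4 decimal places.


LPT order: [25, 20, 14, 10, 6]
Machine loads after assignment: [25, 20, 14, 16]
LPT makespan = 25
Lower bound = max(max_job, ceil(total/4)) = max(25, 19) = 25
Ratio = 25 / 25 = 1.0

1.0


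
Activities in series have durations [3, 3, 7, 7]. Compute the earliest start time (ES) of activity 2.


Activity 2 starts after activities 1 through 1 complete.
Predecessor durations: [3]
ES = 3 = 3

3


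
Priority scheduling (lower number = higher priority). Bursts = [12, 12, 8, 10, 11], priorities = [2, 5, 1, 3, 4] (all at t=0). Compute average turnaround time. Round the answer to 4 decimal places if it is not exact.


Sort by priority (ascending = highest first):
Order: [(1, 8), (2, 12), (3, 10), (4, 11), (5, 12)]
Completion times:
  Priority 1, burst=8, C=8
  Priority 2, burst=12, C=20
  Priority 3, burst=10, C=30
  Priority 4, burst=11, C=41
  Priority 5, burst=12, C=53
Average turnaround = 152/5 = 30.4

30.4


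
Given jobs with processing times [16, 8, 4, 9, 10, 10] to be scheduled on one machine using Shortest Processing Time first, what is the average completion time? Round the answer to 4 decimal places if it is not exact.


Sort jobs by processing time (SPT order): [4, 8, 9, 10, 10, 16]
Compute completion times sequentially:
  Job 1: processing = 4, completes at 4
  Job 2: processing = 8, completes at 12
  Job 3: processing = 9, completes at 21
  Job 4: processing = 10, completes at 31
  Job 5: processing = 10, completes at 41
  Job 6: processing = 16, completes at 57
Sum of completion times = 166
Average completion time = 166/6 = 27.6667

27.6667


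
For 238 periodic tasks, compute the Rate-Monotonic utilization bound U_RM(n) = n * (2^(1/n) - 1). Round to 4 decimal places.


Compute 2^(1/238) = 1.0029166282
Subtract 1: 1.0029166282 - 1 = 0.0029166282
Multiply by n: 238 * 0.0029166282 = 0.6941575116
Round to 4 dp: 0.6942

0.6942


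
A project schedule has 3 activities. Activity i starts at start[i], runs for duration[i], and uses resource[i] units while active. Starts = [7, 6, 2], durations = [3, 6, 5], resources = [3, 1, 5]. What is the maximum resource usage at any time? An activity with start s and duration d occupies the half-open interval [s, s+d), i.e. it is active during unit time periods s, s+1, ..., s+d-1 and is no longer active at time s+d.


Each activity i is active on [start_i, start_i + duration_i).
Compute total resource usage per time slot:
  t=0: active resources = [], total = 0
  t=1: active resources = [], total = 0
  t=2: active resources = [5], total = 5
  t=3: active resources = [5], total = 5
  t=4: active resources = [5], total = 5
  t=5: active resources = [5], total = 5
  t=6: active resources = [1, 5], total = 6
  t=7: active resources = [3, 1], total = 4
  t=8: active resources = [3, 1], total = 4
  t=9: active resources = [3, 1], total = 4
  t=10: active resources = [1], total = 1
  t=11: active resources = [1], total = 1
Peak resource demand = 6

6


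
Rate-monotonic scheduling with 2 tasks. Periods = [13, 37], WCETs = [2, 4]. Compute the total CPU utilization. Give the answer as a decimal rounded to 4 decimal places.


Compute individual utilizations (exact fractions):
  Task 1: C/T = 2/13 (approx. 0.1538)
  Task 2: C/T = 4/37 (approx. 0.1081)
Total utilization U = 2/13 + 4/37 = 126/481
Rounded to 4 decimal places: U = 0.2620
RM (Liu & Layland) bound for 2 tasks = 0.828427; compare with U = 126/481 (approx. 0.261954)
U <= bound, so schedulable by RM sufficient condition.

0.2620


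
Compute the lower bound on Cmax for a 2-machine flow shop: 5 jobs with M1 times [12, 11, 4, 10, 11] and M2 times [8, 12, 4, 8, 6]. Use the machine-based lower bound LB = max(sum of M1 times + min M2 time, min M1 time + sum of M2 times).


LB1 = sum(M1 times) + min(M2 times) = 48 + 4 = 52
LB2 = min(M1 times) + sum(M2 times) = 4 + 38 = 42
Lower bound = max(LB1, LB2) = max(52, 42) = 52

52


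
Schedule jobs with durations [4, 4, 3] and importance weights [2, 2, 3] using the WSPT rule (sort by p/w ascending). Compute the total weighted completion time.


Compute p/w ratios and sort ascending (WSPT): [(3, 3), (4, 2), (4, 2)]
Compute weighted completion times:
  Job (p=3,w=3): C=3, w*C=3*3=9
  Job (p=4,w=2): C=7, w*C=2*7=14
  Job (p=4,w=2): C=11, w*C=2*11=22
Total weighted completion time = 45

45


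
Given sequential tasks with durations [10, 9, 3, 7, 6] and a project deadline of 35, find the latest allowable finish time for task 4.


LF(activity 4) = deadline - sum of successor durations
Successors: activities 5 through 5 with durations [6]
Sum of successor durations = 6
LF = 35 - 6 = 29

29


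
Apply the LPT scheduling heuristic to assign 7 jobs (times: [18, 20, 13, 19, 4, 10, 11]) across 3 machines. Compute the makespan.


Sort jobs in decreasing order (LPT): [20, 19, 18, 13, 11, 10, 4]
Assign each job to the least loaded machine:
  Machine 1: jobs [20, 10, 4], load = 34
  Machine 2: jobs [19, 11], load = 30
  Machine 3: jobs [18, 13], load = 31
Makespan = max load = 34

34


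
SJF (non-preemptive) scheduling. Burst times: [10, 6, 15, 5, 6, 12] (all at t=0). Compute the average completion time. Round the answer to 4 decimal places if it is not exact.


SJF order (ascending): [5, 6, 6, 10, 12, 15]
Completion times:
  Job 1: burst=5, C=5
  Job 2: burst=6, C=11
  Job 3: burst=6, C=17
  Job 4: burst=10, C=27
  Job 5: burst=12, C=39
  Job 6: burst=15, C=54
Average completion = 153/6 = 25.5

25.5


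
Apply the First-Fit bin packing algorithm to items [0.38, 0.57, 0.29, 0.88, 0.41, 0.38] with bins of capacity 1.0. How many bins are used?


Place items sequentially using First-Fit:
  Item 0.38 -> new Bin 1
  Item 0.57 -> Bin 1 (now 0.95)
  Item 0.29 -> new Bin 2
  Item 0.88 -> new Bin 3
  Item 0.41 -> Bin 2 (now 0.7)
  Item 0.38 -> new Bin 4
Total bins used = 4

4


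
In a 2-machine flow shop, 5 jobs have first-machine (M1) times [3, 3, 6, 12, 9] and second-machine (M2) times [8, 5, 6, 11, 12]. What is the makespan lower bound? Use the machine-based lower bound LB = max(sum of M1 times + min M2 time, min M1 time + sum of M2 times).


LB1 = sum(M1 times) + min(M2 times) = 33 + 5 = 38
LB2 = min(M1 times) + sum(M2 times) = 3 + 42 = 45
Lower bound = max(LB1, LB2) = max(38, 45) = 45

45
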